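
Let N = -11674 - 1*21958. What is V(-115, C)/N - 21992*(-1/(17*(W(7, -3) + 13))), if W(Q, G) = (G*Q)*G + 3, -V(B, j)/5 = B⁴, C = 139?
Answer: 1175197331819/45167776 ≈ 26019.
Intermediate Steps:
V(B, j) = -5*B⁴
W(Q, G) = 3 + Q*G² (W(Q, G) = Q*G² + 3 = 3 + Q*G²)
N = -33632 (N = -11674 - 21958 = -33632)
V(-115, C)/N - 21992*(-1/(17*(W(7, -3) + 13))) = -5*(-115)⁴/(-33632) - 21992*(-1/(17*((3 + 7*(-3)²) + 13))) = -5*174900625*(-1/33632) - 21992*(-1/(17*((3 + 7*9) + 13))) = -874503125*(-1/33632) - 21992*(-1/(17*((3 + 63) + 13))) = 874503125/33632 - 21992*(-1/(17*(66 + 13))) = 874503125/33632 - 21992/((-17*79)) = 874503125/33632 - 21992/(-1343) = 874503125/33632 - 21992*(-1/1343) = 874503125/33632 + 21992/1343 = 1175197331819/45167776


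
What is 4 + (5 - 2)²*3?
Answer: 31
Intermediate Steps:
4 + (5 - 2)²*3 = 4 + 3²*3 = 4 + 9*3 = 4 + 27 = 31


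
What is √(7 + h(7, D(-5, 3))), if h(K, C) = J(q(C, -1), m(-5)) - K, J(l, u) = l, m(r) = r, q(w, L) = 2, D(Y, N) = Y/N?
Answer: √2 ≈ 1.4142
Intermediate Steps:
h(K, C) = 2 - K
√(7 + h(7, D(-5, 3))) = √(7 + (2 - 1*7)) = √(7 + (2 - 7)) = √(7 - 5) = √2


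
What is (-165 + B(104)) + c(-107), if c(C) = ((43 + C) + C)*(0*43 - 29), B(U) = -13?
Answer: 4781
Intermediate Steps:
c(C) = -1247 - 58*C (c(C) = (43 + 2*C)*(0 - 29) = (43 + 2*C)*(-29) = -1247 - 58*C)
(-165 + B(104)) + c(-107) = (-165 - 13) + (-1247 - 58*(-107)) = -178 + (-1247 + 6206) = -178 + 4959 = 4781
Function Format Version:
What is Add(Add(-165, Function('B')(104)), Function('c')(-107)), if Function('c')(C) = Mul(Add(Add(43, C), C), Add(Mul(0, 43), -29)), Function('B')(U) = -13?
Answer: 4781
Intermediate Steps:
Function('c')(C) = Add(-1247, Mul(-58, C)) (Function('c')(C) = Mul(Add(43, Mul(2, C)), Add(0, -29)) = Mul(Add(43, Mul(2, C)), -29) = Add(-1247, Mul(-58, C)))
Add(Add(-165, Function('B')(104)), Function('c')(-107)) = Add(Add(-165, -13), Add(-1247, Mul(-58, -107))) = Add(-178, Add(-1247, 6206)) = Add(-178, 4959) = 4781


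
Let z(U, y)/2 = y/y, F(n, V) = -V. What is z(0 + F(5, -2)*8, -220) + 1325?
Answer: 1327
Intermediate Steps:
z(U, y) = 2 (z(U, y) = 2*(y/y) = 2*1 = 2)
z(0 + F(5, -2)*8, -220) + 1325 = 2 + 1325 = 1327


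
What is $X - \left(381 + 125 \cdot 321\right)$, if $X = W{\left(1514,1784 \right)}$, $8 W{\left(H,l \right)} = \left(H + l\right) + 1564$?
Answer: $- \frac{159593}{4} \approx -39898.0$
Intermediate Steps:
$W{\left(H,l \right)} = \frac{391}{2} + \frac{H}{8} + \frac{l}{8}$ ($W{\left(H,l \right)} = \frac{\left(H + l\right) + 1564}{8} = \frac{1564 + H + l}{8} = \frac{391}{2} + \frac{H}{8} + \frac{l}{8}$)
$X = \frac{2431}{4}$ ($X = \frac{391}{2} + \frac{1}{8} \cdot 1514 + \frac{1}{8} \cdot 1784 = \frac{391}{2} + \frac{757}{4} + 223 = \frac{2431}{4} \approx 607.75$)
$X - \left(381 + 125 \cdot 321\right) = \frac{2431}{4} - \left(381 + 125 \cdot 321\right) = \frac{2431}{4} - \left(381 + 40125\right) = \frac{2431}{4} - 40506 = - \frac{159593}{4}$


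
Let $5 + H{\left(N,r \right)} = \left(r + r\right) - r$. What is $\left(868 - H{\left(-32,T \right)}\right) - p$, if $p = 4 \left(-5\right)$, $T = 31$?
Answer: $862$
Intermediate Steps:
$H{\left(N,r \right)} = -5 + r$ ($H{\left(N,r \right)} = -5 + \left(\left(r + r\right) - r\right) = -5 + \left(2 r - r\right) = -5 + r$)
$p = -20$
$\left(868 - H{\left(-32,T \right)}\right) - p = \left(868 - \left(-5 + 31\right)\right) - -20 = \left(868 - 26\right) + 20 = 842 + 20 = 862$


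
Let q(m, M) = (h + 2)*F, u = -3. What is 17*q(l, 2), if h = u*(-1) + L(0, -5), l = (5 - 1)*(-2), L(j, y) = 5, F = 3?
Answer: 510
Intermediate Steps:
l = -8 (l = 4*(-2) = -8)
h = 8 (h = -3*(-1) + 5 = 3 + 5 = 8)
q(m, M) = 30 (q(m, M) = (8 + 2)*3 = 10*3 = 30)
17*q(l, 2) = 17*30 = 510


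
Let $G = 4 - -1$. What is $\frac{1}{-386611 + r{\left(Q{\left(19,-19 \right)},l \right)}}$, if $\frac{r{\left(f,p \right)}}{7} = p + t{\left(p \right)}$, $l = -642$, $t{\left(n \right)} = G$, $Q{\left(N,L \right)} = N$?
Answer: $- \frac{1}{391070} \approx -2.5571 \cdot 10^{-6}$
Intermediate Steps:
$G = 5$ ($G = 4 + 1 = 5$)
$t{\left(n \right)} = 5$
$r{\left(f,p \right)} = 35 + 7 p$ ($r{\left(f,p \right)} = 7 \left(p + 5\right) = 7 \left(5 + p\right) = 35 + 7 p$)
$\frac{1}{-386611 + r{\left(Q{\left(19,-19 \right)},l \right)}} = \frac{1}{-386611 + \left(35 + 7 \left(-642\right)\right)} = \frac{1}{-386611 + \left(35 - 4494\right)} = \frac{1}{-386611 - 4459} = \frac{1}{-391070} = - \frac{1}{391070}$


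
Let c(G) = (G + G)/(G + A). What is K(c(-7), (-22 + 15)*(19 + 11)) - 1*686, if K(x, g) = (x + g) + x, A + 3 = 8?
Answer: -882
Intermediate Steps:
A = 5 (A = -3 + 8 = 5)
c(G) = 2*G/(5 + G) (c(G) = (G + G)/(G + 5) = (2*G)/(5 + G) = 2*G/(5 + G))
K(x, g) = g + 2*x (K(x, g) = (g + x) + x = g + 2*x)
K(c(-7), (-22 + 15)*(19 + 11)) - 1*686 = ((-22 + 15)*(19 + 11) + 2*(2*(-7)/(5 - 7))) - 1*686 = (-7*30 + 2*(2*(-7)/(-2))) - 686 = (-210 + 2*(2*(-7)*(-½))) - 686 = (-210 + 2*7) - 686 = (-210 + 14) - 686 = -196 - 686 = -882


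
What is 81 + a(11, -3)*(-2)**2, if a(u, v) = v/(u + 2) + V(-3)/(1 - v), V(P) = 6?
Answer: 1119/13 ≈ 86.077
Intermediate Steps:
a(u, v) = 6/(1 - v) + v/(2 + u) (a(u, v) = v/(u + 2) + 6/(1 - v) = v/(2 + u) + 6/(1 - v) = 6/(1 - v) + v/(2 + u))
81 + a(11, -3)*(-2)**2 = 81 + ((-12 + (-3)**2 - 1*(-3) - 6*11)/(-2 - 1*11 + 2*(-3) + 11*(-3)))*(-2)**2 = 81 + ((-12 + 9 + 3 - 66)/(-2 - 11 - 6 - 33))*4 = 81 + (-66/(-52))*4 = 81 - 1/52*(-66)*4 = 81 + (33/26)*4 = 81 + 66/13 = 1119/13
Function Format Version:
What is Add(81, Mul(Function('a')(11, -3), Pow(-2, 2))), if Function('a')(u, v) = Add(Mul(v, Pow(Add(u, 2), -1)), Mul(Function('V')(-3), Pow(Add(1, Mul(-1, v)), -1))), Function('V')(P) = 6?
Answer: Rational(1119, 13) ≈ 86.077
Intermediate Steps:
Function('a')(u, v) = Add(Mul(6, Pow(Add(1, Mul(-1, v)), -1)), Mul(v, Pow(Add(2, u), -1))) (Function('a')(u, v) = Add(Mul(v, Pow(Add(u, 2), -1)), Mul(6, Pow(Add(1, Mul(-1, v)), -1))) = Add(Mul(v, Pow(Add(2, u), -1)), Mul(6, Pow(Add(1, Mul(-1, v)), -1))) = Add(Mul(6, Pow(Add(1, Mul(-1, v)), -1)), Mul(v, Pow(Add(2, u), -1))))
Add(81, Mul(Function('a')(11, -3), Pow(-2, 2))) = Add(81, Mul(Mul(Pow(Add(-2, Mul(-1, 11), Mul(2, -3), Mul(11, -3)), -1), Add(-12, Pow(-3, 2), Mul(-1, -3), Mul(-6, 11))), Pow(-2, 2))) = Add(81, Mul(Mul(Pow(Add(-2, -11, -6, -33), -1), Add(-12, 9, 3, -66)), 4)) = Add(81, Mul(Mul(Pow(-52, -1), -66), 4)) = Add(81, Mul(Mul(Rational(-1, 52), -66), 4)) = Add(81, Mul(Rational(33, 26), 4)) = Add(81, Rational(66, 13)) = Rational(1119, 13)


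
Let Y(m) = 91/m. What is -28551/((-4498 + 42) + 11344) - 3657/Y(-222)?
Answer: 266164391/29848 ≈ 8917.3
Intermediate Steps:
-28551/((-4498 + 42) + 11344) - 3657/Y(-222) = -28551/((-4498 + 42) + 11344) - 3657/(91/(-222)) = -28551/(-4456 + 11344) - 3657/(91*(-1/222)) = -28551/6888 - 3657/(-91/222) = -28551*1/6888 - 3657*(-222/91) = -9517/2296 + 811854/91 = 266164391/29848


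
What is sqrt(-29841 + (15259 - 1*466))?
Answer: 6*I*sqrt(418) ≈ 122.67*I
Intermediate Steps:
sqrt(-29841 + (15259 - 1*466)) = sqrt(-29841 + (15259 - 466)) = sqrt(-29841 + 14793) = sqrt(-15048) = 6*I*sqrt(418)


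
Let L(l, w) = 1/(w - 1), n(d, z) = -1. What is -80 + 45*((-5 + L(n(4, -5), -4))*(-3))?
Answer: 622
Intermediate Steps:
L(l, w) = 1/(-1 + w)
-80 + 45*((-5 + L(n(4, -5), -4))*(-3)) = -80 + 45*((-5 + 1/(-1 - 4))*(-3)) = -80 + 45*((-5 + 1/(-5))*(-3)) = -80 + 45*((-5 - ⅕)*(-3)) = -80 + 45*(-26/5*(-3)) = -80 + 45*(78/5) = -80 + 702 = 622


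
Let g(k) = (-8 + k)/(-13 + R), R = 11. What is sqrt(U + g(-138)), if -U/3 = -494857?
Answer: 2*sqrt(371161) ≈ 1218.5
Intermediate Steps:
g(k) = 4 - k/2 (g(k) = (-8 + k)/(-13 + 11) = (-8 + k)/(-2) = (-8 + k)*(-1/2) = 4 - k/2)
U = 1484571 (U = -3*(-494857) = 1484571)
sqrt(U + g(-138)) = sqrt(1484571 + (4 - 1/2*(-138))) = sqrt(1484571 + (4 + 69)) = sqrt(1484571 + 73) = sqrt(1484644) = 2*sqrt(371161)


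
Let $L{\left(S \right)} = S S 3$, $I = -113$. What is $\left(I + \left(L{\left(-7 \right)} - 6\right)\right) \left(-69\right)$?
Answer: $-1932$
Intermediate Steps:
$L{\left(S \right)} = 3 S^{2}$ ($L{\left(S \right)} = S^{2} \cdot 3 = 3 S^{2}$)
$\left(I + \left(L{\left(-7 \right)} - 6\right)\right) \left(-69\right) = \left(-113 - \left(6 - 3 \left(-7\right)^{2}\right)\right) \left(-69\right) = \left(-113 + \left(3 \cdot 49 - 6\right)\right) \left(-69\right) = \left(-113 + \left(147 - 6\right)\right) \left(-69\right) = \left(-113 + 141\right) \left(-69\right) = 28 \left(-69\right) = -1932$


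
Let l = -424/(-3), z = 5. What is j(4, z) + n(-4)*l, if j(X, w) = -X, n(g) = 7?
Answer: 2956/3 ≈ 985.33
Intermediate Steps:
l = 424/3 (l = -424*(-1/3) = 424/3 ≈ 141.33)
j(4, z) + n(-4)*l = -1*4 + 7*(424/3) = -4 + 2968/3 = 2956/3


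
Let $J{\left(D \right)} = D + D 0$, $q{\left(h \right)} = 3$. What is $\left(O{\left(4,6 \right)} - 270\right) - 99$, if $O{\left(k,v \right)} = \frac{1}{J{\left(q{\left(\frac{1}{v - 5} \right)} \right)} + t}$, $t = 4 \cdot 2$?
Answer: $- \frac{4058}{11} \approx -368.91$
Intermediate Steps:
$J{\left(D \right)} = D$ ($J{\left(D \right)} = D + 0 = D$)
$t = 8$
$O{\left(k,v \right)} = \frac{1}{11}$ ($O{\left(k,v \right)} = \frac{1}{3 + 8} = \frac{1}{11}$)
$\left(O{\left(4,6 \right)} - 270\right) - 99 = \left(\frac{1}{11} - 270\right) - 99 = - \frac{2969}{11} - 99 = - \frac{4058}{11}$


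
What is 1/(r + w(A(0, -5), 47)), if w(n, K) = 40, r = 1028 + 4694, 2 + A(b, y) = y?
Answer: 1/5762 ≈ 0.00017355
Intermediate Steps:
A(b, y) = -2 + y
r = 5722
1/(r + w(A(0, -5), 47)) = 1/(5722 + 40) = 1/5762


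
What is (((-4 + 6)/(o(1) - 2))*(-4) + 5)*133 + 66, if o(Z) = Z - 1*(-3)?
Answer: 199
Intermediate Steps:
o(Z) = 3 + Z (o(Z) = Z + 3 = 3 + Z)
(((-4 + 6)/(o(1) - 2))*(-4) + 5)*133 + 66 = (((-4 + 6)/((3 + 1) - 2))*(-4) + 5)*133 + 66 = ((2/(4 - 2))*(-4) + 5)*133 + 66 = ((2/2)*(-4) + 5)*133 + 66 = ((2*(1/2))*(-4) + 5)*133 + 66 = (1*(-4) + 5)*133 + 66 = (-4 + 5)*133 + 66 = 1*133 + 66 = 133 + 66 = 199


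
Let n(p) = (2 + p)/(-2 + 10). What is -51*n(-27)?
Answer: 1275/8 ≈ 159.38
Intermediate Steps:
n(p) = 1/4 + p/8 (n(p) = (2 + p)/8 = (2 + p)*(1/8) = 1/4 + p/8)
-51*n(-27) = -51*(1/4 + (1/8)*(-27)) = -51*(1/4 - 27/8) = -51*(-25/8) = 1275/8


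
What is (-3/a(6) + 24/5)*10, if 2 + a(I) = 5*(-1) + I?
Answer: 78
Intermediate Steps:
a(I) = -7 + I (a(I) = -2 + (5*(-1) + I) = -2 + (-5 + I) = -7 + I)
(-3/a(6) + 24/5)*10 = (-3/(-7 + 6) + 24/5)*10 = (-3/(-1) + 24*(⅕))*10 = (-3*(-1) + 24/5)*10 = (3 + 24/5)*10 = (39/5)*10 = 78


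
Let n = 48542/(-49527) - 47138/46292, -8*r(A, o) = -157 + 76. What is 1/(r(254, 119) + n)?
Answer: 4585407768/37263833671 ≈ 0.12305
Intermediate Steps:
r(A, o) = 81/8 (r(A, o) = -(-157 + 76)/8 = -⅛*(-81) = 81/8)
n = -2290854995/1146351942 (n = 48542*(-1/49527) - 47138*1/46292 = -48542/49527 - 23569/23146 = -2290854995/1146351942 ≈ -1.9984)
1/(r(254, 119) + n) = 1/(81/8 - 2290854995/1146351942) = 1/(37263833671/4585407768) = 4585407768/37263833671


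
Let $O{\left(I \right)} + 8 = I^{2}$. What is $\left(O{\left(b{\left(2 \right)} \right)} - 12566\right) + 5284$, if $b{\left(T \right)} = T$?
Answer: $-7286$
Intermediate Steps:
$O{\left(I \right)} = -8 + I^{2}$
$\left(O{\left(b{\left(2 \right)} \right)} - 12566\right) + 5284 = \left(\left(-8 + 2^{2}\right) - 12566\right) + 5284 = \left(\left(-8 + 4\right) - 12566\right) + 5284 = \left(-4 - 12566\right) + 5284 = -12570 + 5284 = -7286$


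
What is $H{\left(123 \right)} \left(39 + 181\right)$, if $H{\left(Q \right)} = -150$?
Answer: $-33000$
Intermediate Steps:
$H{\left(123 \right)} \left(39 + 181\right) = - 150 \left(39 + 181\right) = \left(-150\right) 220 = -33000$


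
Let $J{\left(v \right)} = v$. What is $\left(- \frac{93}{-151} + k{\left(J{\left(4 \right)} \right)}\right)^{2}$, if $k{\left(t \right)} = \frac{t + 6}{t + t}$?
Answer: $\frac{1270129}{364816} \approx 3.4816$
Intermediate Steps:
$k{\left(t \right)} = \frac{6 + t}{2 t}$
$\left(- \frac{93}{-151} + k{\left(J{\left(4 \right)} \right)}\right)^{2} = \left(- \frac{93}{-151} + \frac{6 + 4}{2 \cdot 4}\right)^{2} = \left(\left(-93\right) \left(- \frac{1}{151}\right) + \frac{1}{2} \cdot \frac{1}{4} \cdot 10\right)^{2} = \left(\frac{93}{151} + \frac{5}{4}\right)^{2} = \left(\frac{1127}{604}\right)^{2} = \frac{1270129}{364816}$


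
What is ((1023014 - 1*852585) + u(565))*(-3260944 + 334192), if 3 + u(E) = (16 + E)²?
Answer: -1486751968224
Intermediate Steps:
u(E) = -3 + (16 + E)²
((1023014 - 1*852585) + u(565))*(-3260944 + 334192) = ((1023014 - 1*852585) + (-3 + (16 + 565)²))*(-3260944 + 334192) = ((1023014 - 852585) + (-3 + 581²))*(-2926752) = (170429 + (-3 + 337561))*(-2926752) = (170429 + 337558)*(-2926752) = 507987*(-2926752) = -1486751968224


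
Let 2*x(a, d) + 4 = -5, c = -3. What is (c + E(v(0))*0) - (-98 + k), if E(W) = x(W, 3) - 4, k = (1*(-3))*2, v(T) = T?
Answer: 101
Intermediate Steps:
x(a, d) = -9/2 (x(a, d) = -2 + (½)*(-5) = -2 - 5/2 = -9/2)
k = -6 (k = -3*2 = -6)
E(W) = -17/2 (E(W) = -9/2 - 4 = -17/2)
(c + E(v(0))*0) - (-98 + k) = (-3 - 17/2*0) - (-98 - 6) = (-3 + 0) - 1*(-104) = -3 + 104 = 101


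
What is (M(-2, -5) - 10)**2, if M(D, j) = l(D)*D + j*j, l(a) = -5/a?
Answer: 100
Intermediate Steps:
M(D, j) = -5 + j**2 (M(D, j) = (-5/D)*D + j*j = -5 + j**2)
(M(-2, -5) - 10)**2 = ((-5 + (-5)**2) - 10)**2 = ((-5 + 25) - 10)**2 = (20 - 10)**2 = 10**2 = 100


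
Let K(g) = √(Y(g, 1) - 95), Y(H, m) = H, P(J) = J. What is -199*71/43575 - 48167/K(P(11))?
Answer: -14129/43575 + 6881*I*√21/6 ≈ -0.32425 + 5255.5*I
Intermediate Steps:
K(g) = √(-95 + g) (K(g) = √(g - 95) = √(-95 + g))
-199*71/43575 - 48167/K(P(11)) = -199*71/43575 - 48167/√(-95 + 11) = -14129*1/43575 - 48167*(-I*√21/42) = -14129/43575 - 48167*(-I*√21/42) = -14129/43575 - (-6881)*I*√21/6 = -14129/43575 + 6881*I*√21/6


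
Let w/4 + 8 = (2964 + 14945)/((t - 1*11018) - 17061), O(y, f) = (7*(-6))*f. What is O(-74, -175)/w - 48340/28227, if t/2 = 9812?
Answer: -885343749695/4829583246 ≈ -183.32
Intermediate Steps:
t = 19624 (t = 2*9812 = 19624)
O(y, f) = -42*f
w = -342196/8455 (w = -32 + 4*((2964 + 14945)/((19624 - 1*11018) - 17061)) = -32 + 4*(17909/((19624 - 11018) - 17061)) = -32 + 4*(17909/(8606 - 17061)) = -32 + 4*(17909/(-8455)) = -32 + 4*(17909*(-1/8455)) = -32 + 4*(-17909/8455) = -32 - 71636/8455 = -342196/8455 ≈ -40.473)
O(-74, -175)/w - 48340/28227 = (-42*(-175))/(-342196/8455) - 48340/28227 = 7350*(-8455/342196) - 48340*1/28227 = -31072125/171098 - 48340/28227 = -885343749695/4829583246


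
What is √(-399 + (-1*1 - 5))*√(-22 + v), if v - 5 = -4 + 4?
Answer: -9*√85 ≈ -82.976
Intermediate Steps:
v = 5 (v = 5 + (-4 + 4) = 5 + 0 = 5)
√(-399 + (-1*1 - 5))*√(-22 + v) = √(-399 + (-1*1 - 5))*√(-22 + 5) = √(-399 + (-1 - 5))*√(-17) = √(-399 - 6)*(I*√17) = √(-405)*(I*√17) = (9*I*√5)*(I*√17) = -9*√85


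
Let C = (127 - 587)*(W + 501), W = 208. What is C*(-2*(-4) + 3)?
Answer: -3587540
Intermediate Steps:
C = -326140 (C = (127 - 587)*(208 + 501) = -460*709 = -326140)
C*(-2*(-4) + 3) = -326140*(-2*(-4) + 3) = -326140*(8 + 3) = -326140*11 = -3587540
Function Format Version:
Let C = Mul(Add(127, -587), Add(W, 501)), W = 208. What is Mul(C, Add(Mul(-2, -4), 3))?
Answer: -3587540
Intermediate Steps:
C = -326140 (C = Mul(Add(127, -587), Add(208, 501)) = Mul(-460, 709) = -326140)
Mul(C, Add(Mul(-2, -4), 3)) = Mul(-326140, Add(Mul(-2, -4), 3)) = Mul(-326140, Add(8, 3)) = Mul(-326140, 11) = -3587540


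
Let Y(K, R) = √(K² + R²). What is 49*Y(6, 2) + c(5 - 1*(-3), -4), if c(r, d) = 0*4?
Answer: 98*√10 ≈ 309.90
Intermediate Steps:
c(r, d) = 0
49*Y(6, 2) + c(5 - 1*(-3), -4) = 49*√(6² + 2²) + 0 = 49*√(36 + 4) + 0 = 49*√40 + 0 = 49*(2*√10) + 0 = 98*√10 + 0 = 98*√10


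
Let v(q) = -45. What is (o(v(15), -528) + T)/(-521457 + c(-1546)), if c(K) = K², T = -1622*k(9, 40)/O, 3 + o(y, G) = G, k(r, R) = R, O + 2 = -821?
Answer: -372133/1537906357 ≈ -0.00024197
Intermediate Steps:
O = -823 (O = -2 - 821 = -823)
o(y, G) = -3 + G
T = 64880/823 (T = -64880/(-823) = -64880*(-1)/823 = -1622*(-40/823) = 64880/823 ≈ 78.833)
(o(v(15), -528) + T)/(-521457 + c(-1546)) = ((-3 - 528) + 64880/823)/(-521457 + (-1546)²) = (-531 + 64880/823)/(-521457 + 2390116) = -372133/823/1868659 = -372133/823*1/1868659 = -372133/1537906357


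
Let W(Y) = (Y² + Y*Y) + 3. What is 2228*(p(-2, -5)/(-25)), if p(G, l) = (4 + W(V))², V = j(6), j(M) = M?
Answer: -13904948/25 ≈ -5.5620e+5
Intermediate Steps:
V = 6
W(Y) = 3 + 2*Y² (W(Y) = (Y² + Y²) + 3 = 2*Y² + 3 = 3 + 2*Y²)
p(G, l) = 6241 (p(G, l) = (4 + (3 + 2*6²))² = (4 + (3 + 2*36))² = (4 + (3 + 72))² = (4 + 75)² = 79² = 6241)
2228*(p(-2, -5)/(-25)) = 2228*(6241/(-25)) = 2228*(6241*(-1/25)) = 2228*(-6241/25) = -13904948/25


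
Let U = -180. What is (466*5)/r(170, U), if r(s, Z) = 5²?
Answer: 466/5 ≈ 93.200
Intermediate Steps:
r(s, Z) = 25
(466*5)/r(170, U) = (466*5)/25 = 2330*(1/25) = 466/5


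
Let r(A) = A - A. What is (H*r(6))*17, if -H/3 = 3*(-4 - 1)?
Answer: 0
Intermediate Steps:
r(A) = 0
H = 45 (H = -9*(-4 - 1) = -9*(-5) = -3*(-15) = 45)
(H*r(6))*17 = (45*0)*17 = 0*17 = 0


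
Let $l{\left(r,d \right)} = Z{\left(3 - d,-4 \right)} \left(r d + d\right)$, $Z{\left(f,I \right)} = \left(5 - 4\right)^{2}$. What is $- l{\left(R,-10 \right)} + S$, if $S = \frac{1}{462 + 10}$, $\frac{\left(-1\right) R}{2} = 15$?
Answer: $- \frac{136879}{472} \approx -290.0$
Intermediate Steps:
$R = -30$ ($R = \left(-2\right) 15 = -30$)
$Z{\left(f,I \right)} = 1$ ($Z{\left(f,I \right)} = 1^{2} = 1$)
$l{\left(r,d \right)} = d + d r$ ($l{\left(r,d \right)} = 1 \left(r d + d\right) = 1 \left(d r + d\right) = 1 \left(d + d r\right) = d + d r$)
$S = \frac{1}{472} \approx 0.0021186$
$- l{\left(R,-10 \right)} + S = - \left(-10\right) \left(1 - 30\right) + \frac{1}{472} = - \left(-10\right) \left(-29\right) + \frac{1}{472} = \left(-1\right) 290 + \frac{1}{472} = -290 + \frac{1}{472} = - \frac{136879}{472}$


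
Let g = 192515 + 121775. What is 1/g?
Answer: 1/314290 ≈ 3.1818e-6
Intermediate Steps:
g = 314290
1/g = 1/314290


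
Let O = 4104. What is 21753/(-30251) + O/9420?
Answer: -6730263/23747035 ≈ -0.28341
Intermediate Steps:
21753/(-30251) + O/9420 = 21753/(-30251) + 4104/9420 = 21753*(-1/30251) + 4104*(1/9420) = -21753/30251 + 342/785 = -6730263/23747035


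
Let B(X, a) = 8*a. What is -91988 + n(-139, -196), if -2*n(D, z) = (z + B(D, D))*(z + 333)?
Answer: -2390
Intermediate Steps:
n(D, z) = -(333 + z)*(z + 8*D)/2 (n(D, z) = -(z + 8*D)*(z + 333)/2 = -(z + 8*D)*(333 + z)/2 = -(333 + z)*(z + 8*D)/2)
-91988 + n(-139, -196) = -91988 + (-1332*(-139) - 333/2*(-196) - ½*(-196)² - 4*(-139)*(-196)) = -91988 + (185148 + 32634 - ½*38416 - 108976) = -91988 + (185148 + 32634 - 19208 - 108976) = -91988 + 89598 = -2390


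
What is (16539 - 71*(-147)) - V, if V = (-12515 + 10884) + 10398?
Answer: 18209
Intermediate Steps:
V = 8767 (V = -1631 + 10398 = 8767)
(16539 - 71*(-147)) - V = (16539 - 71*(-147)) - 1*8767 = (16539 + 10437) - 8767 = 26976 - 8767 = 18209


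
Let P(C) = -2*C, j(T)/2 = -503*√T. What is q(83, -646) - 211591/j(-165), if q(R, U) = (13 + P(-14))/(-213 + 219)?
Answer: 41/6 - 211591*I*√165/165990 ≈ 6.8333 - 16.374*I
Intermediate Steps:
j(T) = -1006*√T (j(T) = 2*(-503*√T) = -1006*√T)
q(R, U) = 41/6 (q(R, U) = (13 - 2*(-14))/(-213 + 219) = (13 + 28)/6 = 41*(⅙) = 41/6)
q(83, -646) - 211591/j(-165) = 41/6 - 211591*I*√165/165990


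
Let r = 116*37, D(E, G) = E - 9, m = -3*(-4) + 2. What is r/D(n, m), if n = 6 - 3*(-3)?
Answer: 2146/3 ≈ 715.33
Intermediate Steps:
n = 15 (n = 6 + 9 = 15)
m = 14 (m = 12 + 2 = 14)
D(E, G) = -9 + E
r = 4292
r/D(n, m) = 4292/(-9 + 15) = 4292/6 = 4292*(⅙) = 2146/3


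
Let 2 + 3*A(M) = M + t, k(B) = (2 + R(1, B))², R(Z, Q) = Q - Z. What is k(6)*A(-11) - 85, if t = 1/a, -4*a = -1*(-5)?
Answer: -1552/5 ≈ -310.40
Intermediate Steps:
a = -5/4 (a = -(-1)*(-5)/4 = -¼*5 = -5/4 ≈ -1.2500)
k(B) = (1 + B)² (k(B) = (2 + (B - 1*1))² = (2 + (B - 1))² = (2 + (-1 + B))² = (1 + B)²)
t = -⅘ (t = 1/(-5/4) = -⅘ ≈ -0.80000)
A(M) = -14/15 + M/3 (A(M) = -⅔ + (M - ⅘)/3 = -⅔ + (-⅘ + M)/3 = -⅔ + (-4/15 + M/3) = -14/15 + M/3)
k(6)*A(-11) - 85 = (1 + 6)²*(-14/15 + (⅓)*(-11)) - 85 = 7²*(-14/15 - 11/3) - 85 = 49*(-23/5) - 85 = -1127/5 - 85 = -1552/5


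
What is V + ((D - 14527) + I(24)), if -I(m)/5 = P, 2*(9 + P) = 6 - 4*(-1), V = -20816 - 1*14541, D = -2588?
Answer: -52452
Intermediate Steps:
V = -35357 (V = -20816 - 14541 = -35357)
P = -4 (P = -9 + (6 - 4*(-1))/2 = -9 + (6 + 4)/2 = -9 + (½)*10 = -9 + 5 = -4)
I(m) = 20 (I(m) = -5*(-4) = 20)
V + ((D - 14527) + I(24)) = -35357 + ((-2588 - 14527) + 20) = -35357 + (-17115 + 20) = -35357 - 17095 = -52452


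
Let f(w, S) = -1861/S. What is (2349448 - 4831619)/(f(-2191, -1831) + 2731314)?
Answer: -4544855101/5001037795 ≈ -0.90878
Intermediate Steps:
(2349448 - 4831619)/(f(-2191, -1831) + 2731314) = (2349448 - 4831619)/(-1861/(-1831) + 2731314) = -2482171/(-1861*(-1/1831) + 2731314) = -2482171/(1861/1831 + 2731314) = -2482171/5001037795/1831 = -2482171*1831/5001037795 = -4544855101/5001037795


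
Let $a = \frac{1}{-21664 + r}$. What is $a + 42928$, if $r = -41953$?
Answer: $\frac{2730950575}{63617} \approx 42928.0$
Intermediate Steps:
$a = - \frac{1}{63617}$ ($a = \frac{1}{-21664 - 41953} = \frac{1}{-63617} = - \frac{1}{63617} \approx -1.5719 \cdot 10^{-5}$)
$a + 42928 = - \frac{1}{63617} + 42928 = \frac{2730950575}{63617}$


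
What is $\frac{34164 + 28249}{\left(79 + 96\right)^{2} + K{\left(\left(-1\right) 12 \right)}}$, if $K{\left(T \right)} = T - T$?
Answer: $\frac{62413}{30625} \approx 2.038$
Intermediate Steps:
$K{\left(T \right)} = 0$
$\frac{34164 + 28249}{\left(79 + 96\right)^{2} + K{\left(\left(-1\right) 12 \right)}} = \frac{34164 + 28249}{\left(79 + 96\right)^{2} + 0} = \frac{62413}{175^{2} + 0} = \frac{62413}{30625 + 0} = \frac{62413}{30625}$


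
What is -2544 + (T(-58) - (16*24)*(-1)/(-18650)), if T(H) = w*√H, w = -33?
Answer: -23722992/9325 - 33*I*√58 ≈ -2544.0 - 251.32*I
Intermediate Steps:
T(H) = -33*√H
-2544 + (T(-58) - (16*24)*(-1)/(-18650)) = -2544 + (-33*I*√58 - (16*24)*(-1)/(-18650)) = -2544 + (-33*I*√58 - 384*(-1)*(-1)/18650) = -2544 + (-33*I*√58 - (-384)*(-1)/18650) = -2544 + (-33*I*√58 - 1*192/9325) = -2544 + (-33*I*√58 - 192/9325) = -2544 + (-192/9325 - 33*I*√58) = -23722992/9325 - 33*I*√58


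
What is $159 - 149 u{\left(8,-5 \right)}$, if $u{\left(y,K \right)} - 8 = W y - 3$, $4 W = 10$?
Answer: $-3566$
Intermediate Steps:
$W = \frac{5}{2}$ ($W = \frac{1}{4} \cdot 10 = \frac{5}{2} \approx 2.5$)
$u{\left(y,K \right)} = 5 + \frac{5 y}{2}$ ($u{\left(y,K \right)} = 8 + \left(\frac{5 y}{2} - 3\right) = 8 + \left(-3 + \frac{5 y}{2}\right) = 5 + \frac{5 y}{2}$)
$159 - 149 u{\left(8,-5 \right)} = 159 - 149 \left(5 + \frac{5}{2} \cdot 8\right) = 159 - 149 \left(5 + 20\right) = 159 - 3725 = -3566$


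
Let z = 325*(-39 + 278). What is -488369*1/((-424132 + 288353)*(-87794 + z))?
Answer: -69767/196278243 ≈ -0.00035545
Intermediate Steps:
z = 77675 (z = 325*239 = 77675)
-488369*1/((-424132 + 288353)*(-87794 + z)) = -488369*1/((-424132 + 288353)*(-87794 + 77675)) = -488369/((-10119*(-135779))) = -488369/1373947701 = -488369*1/1373947701 = -69767/196278243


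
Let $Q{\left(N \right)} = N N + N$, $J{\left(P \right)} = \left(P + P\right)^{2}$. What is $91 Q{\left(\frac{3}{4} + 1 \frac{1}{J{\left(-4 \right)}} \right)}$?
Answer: $\frac{503867}{4096} \approx 123.01$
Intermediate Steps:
$J{\left(P \right)} = 4 P^{2}$ ($J{\left(P \right)} = \left(2 P\right)^{2} = 4 P^{2}$)
$Q{\left(N \right)} = N + N^{2}$ ($Q{\left(N \right)} = N^{2} + N = N + N^{2}$)
$91 Q{\left(\frac{3}{4} + 1 \frac{1}{J{\left(-4 \right)}} \right)} = 91 \left(\frac{3}{4} + 1 \frac{1}{4 \left(-4\right)^{2}}\right) \left(1 + \left(\frac{3}{4} + 1 \frac{1}{4 \left(-4\right)^{2}}\right)\right) = 91 \left(3 \cdot \frac{1}{4} + 1 \frac{1}{4 \cdot 16}\right) \left(1 + \left(3 \cdot \frac{1}{4} + 1 \frac{1}{4 \cdot 16}\right)\right) = 91 \left(\frac{3}{4} + 1 \cdot \frac{1}{64}\right) \left(1 + \left(\frac{3}{4} + 1 \cdot \frac{1}{64}\right)\right) = 91 \left(\frac{3}{4} + \frac{1}{64}\right) \left(1 + \left(\frac{3}{4} + \frac{1}{64}\right)\right) = 91 \frac{49 \left(1 + \frac{49}{64}\right)}{64} = 91 \cdot \frac{49}{64} \cdot \frac{113}{64} = 91 \cdot \frac{5537}{4096} = \frac{503867}{4096}$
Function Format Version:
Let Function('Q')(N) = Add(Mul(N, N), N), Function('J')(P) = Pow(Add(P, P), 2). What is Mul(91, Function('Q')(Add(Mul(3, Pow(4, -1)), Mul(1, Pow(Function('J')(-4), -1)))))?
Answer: Rational(503867, 4096) ≈ 123.01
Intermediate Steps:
Function('J')(P) = Mul(4, Pow(P, 2)) (Function('J')(P) = Pow(Mul(2, P), 2) = Mul(4, Pow(P, 2)))
Function('Q')(N) = Add(N, Pow(N, 2)) (Function('Q')(N) = Add(Pow(N, 2), N) = Add(N, Pow(N, 2)))
Mul(91, Function('Q')(Add(Mul(3, Pow(4, -1)), Mul(1, Pow(Function('J')(-4), -1))))) = Mul(91, Mul(Add(Mul(3, Pow(4, -1)), Mul(1, Pow(Mul(4, Pow(-4, 2)), -1))), Add(1, Add(Mul(3, Pow(4, -1)), Mul(1, Pow(Mul(4, Pow(-4, 2)), -1)))))) = Mul(91, Mul(Add(Mul(3, Rational(1, 4)), Mul(1, Pow(Mul(4, 16), -1))), Add(1, Add(Mul(3, Rational(1, 4)), Mul(1, Pow(Mul(4, 16), -1)))))) = Mul(91, Mul(Add(Rational(3, 4), Mul(1, Pow(64, -1))), Add(1, Add(Rational(3, 4), Mul(1, Pow(64, -1)))))) = Mul(91, Mul(Add(Rational(3, 4), Mul(1, Rational(1, 64))), Add(1, Add(Rational(3, 4), Mul(1, Rational(1, 64)))))) = Mul(91, Mul(Add(Rational(3, 4), Rational(1, 64)), Add(1, Add(Rational(3, 4), Rational(1, 64))))) = Mul(91, Mul(Rational(49, 64), Add(1, Rational(49, 64)))) = Mul(91, Mul(Rational(49, 64), Rational(113, 64))) = Mul(91, Rational(5537, 4096)) = Rational(503867, 4096)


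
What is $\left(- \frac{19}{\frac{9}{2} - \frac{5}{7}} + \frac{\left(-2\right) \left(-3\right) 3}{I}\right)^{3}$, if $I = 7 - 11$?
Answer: $- \frac{1027243729}{1191016} \approx -862.49$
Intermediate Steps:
$I = -4$
$\left(- \frac{19}{\frac{9}{2} - \frac{5}{7}} + \frac{\left(-2\right) \left(-3\right) 3}{I}\right)^{3} = \left(- \frac{19}{\frac{9}{2} - \frac{5}{7}} + \frac{\left(-2\right) \left(-3\right) 3}{-4}\right)^{3} = \left(- \frac{19}{9 \cdot \frac{1}{2} - \frac{5}{7}} + 6 \cdot 3 \left(- \frac{1}{4}\right)\right)^{3} = \left(- \frac{19}{\frac{9}{2} - \frac{5}{7}} + 18 \left(- \frac{1}{4}\right)\right)^{3} = \left(- \frac{19}{\frac{53}{14}} - \frac{9}{2}\right)^{3} = \left(\left(-19\right) \frac{14}{53} - \frac{9}{2}\right)^{3} = \left(- \frac{266}{53} - \frac{9}{2}\right)^{3} = \left(- \frac{1009}{106}\right)^{3} = - \frac{1027243729}{1191016}$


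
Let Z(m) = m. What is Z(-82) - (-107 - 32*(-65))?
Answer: -2055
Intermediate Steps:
Z(-82) - (-107 - 32*(-65)) = -82 - (-107 - 32*(-65)) = -82 - (-107 + 2080) = -82 - 1*1973 = -82 - 1973 = -2055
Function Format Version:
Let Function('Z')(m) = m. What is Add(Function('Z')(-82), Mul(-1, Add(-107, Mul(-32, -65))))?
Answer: -2055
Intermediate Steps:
Add(Function('Z')(-82), Mul(-1, Add(-107, Mul(-32, -65)))) = Add(-82, Mul(-1, Add(-107, Mul(-32, -65)))) = Add(-82, Mul(-1, Add(-107, 2080))) = Add(-82, Mul(-1, 1973)) = Add(-82, -1973) = -2055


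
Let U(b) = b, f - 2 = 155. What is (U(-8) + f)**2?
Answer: 22201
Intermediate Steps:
f = 157 (f = 2 + 155 = 157)
(U(-8) + f)**2 = (-8 + 157)**2 = 149**2 = 22201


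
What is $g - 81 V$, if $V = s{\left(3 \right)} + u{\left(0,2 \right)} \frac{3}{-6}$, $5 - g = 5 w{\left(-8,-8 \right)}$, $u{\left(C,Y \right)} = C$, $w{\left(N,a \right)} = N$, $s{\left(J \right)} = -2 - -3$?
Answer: $-36$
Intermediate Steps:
$s{\left(J \right)} = 1$ ($s{\left(J \right)} = -2 + 3 = 1$)
$g = 45$ ($g = 5 - 5 \left(-8\right) = 5 - -40 = 5 + 40 = 45$)
$V = 1$ ($V = 1 + 0 \frac{3}{-6} = 1 + 0 \cdot 3 \left(- \frac{1}{6}\right) = 1 + 0 \left(- \frac{1}{2}\right) = 1 + 0 = 1$)
$g - 81 V = 45 - 81 = -36$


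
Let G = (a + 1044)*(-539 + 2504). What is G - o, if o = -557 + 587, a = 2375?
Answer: 6718305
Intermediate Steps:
o = 30
G = 6718335 (G = (2375 + 1044)*(-539 + 2504) = 3419*1965 = 6718335)
G - o = 6718335 - 1*30 = 6718335 - 30 = 6718305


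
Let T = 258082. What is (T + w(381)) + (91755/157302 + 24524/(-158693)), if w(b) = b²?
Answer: 1118450593216385/2773636254 ≈ 4.0324e+5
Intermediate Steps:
(T + w(381)) + (91755/157302 + 24524/(-158693)) = (258082 + 381²) + (91755/157302 + 24524/(-158693)) = (258082 + 145161) + (91755*(1/157302) + 24524*(-1/158693)) = 403243 + (10195/17478 - 24524/158693) = 403243 + 1189244663/2773636254 = 1118450593216385/2773636254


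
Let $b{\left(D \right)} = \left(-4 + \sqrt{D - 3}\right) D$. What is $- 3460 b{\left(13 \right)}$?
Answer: $179920 - 44980 \sqrt{10} \approx 37681.0$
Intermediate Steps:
$b{\left(D \right)} = D \left(-4 + \sqrt{-3 + D}\right)$ ($b{\left(D \right)} = \left(-4 + \sqrt{-3 + D}\right) D = D \left(-4 + \sqrt{-3 + D}\right)$)
$- 3460 b{\left(13 \right)} = - 3460 \cdot 13 \left(-4 + \sqrt{-3 + 13}\right) = - 3460 \cdot 13 \left(-4 + \sqrt{10}\right) = - 3460 \left(-52 + 13 \sqrt{10}\right) = 179920 - 44980 \sqrt{10}$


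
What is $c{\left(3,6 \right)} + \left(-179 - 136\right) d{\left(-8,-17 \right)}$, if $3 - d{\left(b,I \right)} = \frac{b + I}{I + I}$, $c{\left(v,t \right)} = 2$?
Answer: $- \frac{24187}{34} \approx -711.38$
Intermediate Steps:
$d{\left(b,I \right)} = 3 - \frac{I + b}{2 I}$ ($d{\left(b,I \right)} = 3 - \frac{b + I}{I + I} = 3 - \frac{I + b}{2 I}$)
$c{\left(3,6 \right)} + \left(-179 - 136\right) d{\left(-8,-17 \right)} = 2 + \left(-179 - 136\right) \frac{\left(-1\right) \left(-8\right) + 5 \left(-17\right)}{2 \left(-17\right)} = 2 - 315 \cdot \frac{1}{2} \left(- \frac{1}{17}\right) \left(8 - 85\right) = 2 - 315 \cdot \frac{1}{2} \left(- \frac{1}{17}\right) \left(-77\right) = 2 - \frac{24255}{34} = - \frac{24187}{34}$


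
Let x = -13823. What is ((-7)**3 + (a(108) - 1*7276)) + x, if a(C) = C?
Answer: -21334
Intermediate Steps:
((-7)**3 + (a(108) - 1*7276)) + x = ((-7)**3 + (108 - 1*7276)) - 13823 = (-343 + (108 - 7276)) - 13823 = (-343 - 7168) - 13823 = -7511 - 13823 = -21334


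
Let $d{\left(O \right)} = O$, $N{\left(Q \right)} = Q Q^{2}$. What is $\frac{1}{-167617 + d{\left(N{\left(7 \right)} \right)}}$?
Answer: $- \frac{1}{167274} \approx -5.9782 \cdot 10^{-6}$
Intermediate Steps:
$N{\left(Q \right)} = Q^{3}$
$\frac{1}{-167617 + d{\left(N{\left(7 \right)} \right)}} = \frac{1}{-167617 + 7^{3}} = \frac{1}{-167617 + 343} = \frac{1}{-167274} = - \frac{1}{167274}$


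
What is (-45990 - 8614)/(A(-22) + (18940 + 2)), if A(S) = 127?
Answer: -54604/19069 ≈ -2.8635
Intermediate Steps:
(-45990 - 8614)/(A(-22) + (18940 + 2)) = (-45990 - 8614)/(127 + (18940 + 2)) = -54604/(127 + 18942) = -54604/19069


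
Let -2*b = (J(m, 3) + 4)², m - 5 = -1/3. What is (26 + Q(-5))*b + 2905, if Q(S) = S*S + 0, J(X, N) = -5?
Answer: 5759/2 ≈ 2879.5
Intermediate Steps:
m = 14/3 (m = 5 - 1/3 = 5 - 1*⅓ = 5 - ⅓ = 14/3 ≈ 4.6667)
Q(S) = S² (Q(S) = S² + 0 = S²)
b = -½ (b = -(-5 + 4)²/2 = -½*(-1)² = -½*1 = -½ ≈ -0.50000)
(26 + Q(-5))*b + 2905 = (26 + (-5)²)*(-½) + 2905 = (26 + 25)*(-½) + 2905 = 51*(-½) + 2905 = -51/2 + 2905 = 5759/2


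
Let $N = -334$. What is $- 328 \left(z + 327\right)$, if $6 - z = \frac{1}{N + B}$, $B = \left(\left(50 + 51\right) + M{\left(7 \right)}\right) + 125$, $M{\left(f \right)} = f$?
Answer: $- \frac{11031952}{101} \approx -1.0923 \cdot 10^{5}$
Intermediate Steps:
$B = 233$ ($B = \left(\left(50 + 51\right) + 7\right) + 125 = \left(101 + 7\right) + 125 = 108 + 125 = 233$)
$z = \frac{607}{101}$ ($z = 6 - \frac{1}{-334 + 233} = 6 - \frac{1}{-101} = 6 - - \frac{1}{101} = 6 + \frac{1}{101} = \frac{607}{101} \approx 6.0099$)
$- 328 \left(z + 327\right) = - 328 \left(\frac{607}{101} + 327\right) = \left(-328\right) \frac{33634}{101} = - \frac{11031952}{101}$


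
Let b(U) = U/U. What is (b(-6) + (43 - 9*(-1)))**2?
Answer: 2809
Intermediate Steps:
b(U) = 1
(b(-6) + (43 - 9*(-1)))**2 = (1 + (43 - 9*(-1)))**2 = (1 + (43 + 9))**2 = (1 + 52)**2 = 53**2 = 2809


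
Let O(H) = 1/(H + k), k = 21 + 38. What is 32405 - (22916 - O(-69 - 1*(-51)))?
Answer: 389050/41 ≈ 9489.0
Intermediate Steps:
k = 59
O(H) = 1/(59 + H) (O(H) = 1/(H + 59) = 1/(59 + H))
32405 - (22916 - O(-69 - 1*(-51))) = 32405 - (22916 - 1/(59 + (-69 - 1*(-51)))) = 32405 - (22916 - 1/(59 + (-69 + 51))) = 32405 - (22916 - 1/(59 - 18)) = 32405 - (22916 - 1/41) = 32405 - 1*939555/41 = 32405 - 939555/41 = 389050/41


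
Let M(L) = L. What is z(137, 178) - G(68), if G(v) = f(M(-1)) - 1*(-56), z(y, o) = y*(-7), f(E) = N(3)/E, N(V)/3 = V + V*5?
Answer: -961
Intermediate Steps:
N(V) = 18*V (N(V) = 3*(V + V*5) = 3*(V + 5*V) = 3*(6*V) = 18*V)
f(E) = 54/E (f(E) = (18*3)/E = 54/E)
z(y, o) = -7*y
G(v) = 2 (G(v) = 54/(-1) - 1*(-56) = 54*(-1) + 56 = -54 + 56 = 2)
z(137, 178) - G(68) = -7*137 - 1*2 = -959 - 2 = -961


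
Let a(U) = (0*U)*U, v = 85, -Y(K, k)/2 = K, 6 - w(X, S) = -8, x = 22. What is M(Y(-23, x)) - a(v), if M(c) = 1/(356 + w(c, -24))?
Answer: 1/370 ≈ 0.0027027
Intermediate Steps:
w(X, S) = 14 (w(X, S) = 6 - 1*(-8) = 6 + 8 = 14)
Y(K, k) = -2*K
M(c) = 1/370 (M(c) = 1/(356 + 14) = 1/370)
a(U) = 0 (a(U) = 0*U = 0)
M(Y(-23, x)) - a(v) = 1/370 - 1*0 = 1/370 + 0 = 1/370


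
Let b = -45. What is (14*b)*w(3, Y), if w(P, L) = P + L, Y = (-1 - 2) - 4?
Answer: 2520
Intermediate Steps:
Y = -7 (Y = -3 - 4 = -7)
w(P, L) = L + P
(14*b)*w(3, Y) = (14*(-45))*(-7 + 3) = -630*(-4) = 2520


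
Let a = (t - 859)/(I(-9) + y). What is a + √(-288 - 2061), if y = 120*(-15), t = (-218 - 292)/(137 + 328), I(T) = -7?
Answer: 2051/4309 + 9*I*√29 ≈ 0.47598 + 48.466*I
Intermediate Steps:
t = -34/31 (t = -510/465 = -510*1/465 = -34/31 ≈ -1.0968)
y = -1800
a = 2051/4309 (a = (-34/31 - 859)/(-7 - 1800) = -26663/31/(-1807) = -26663/31*(-1/1807) = 2051/4309 ≈ 0.47598)
a + √(-288 - 2061) = 2051/4309 + √(-288 - 2061) = 2051/4309 + √(-2349) = 2051/4309 + 9*I*√29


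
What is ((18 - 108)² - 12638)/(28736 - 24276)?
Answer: -2269/2230 ≈ -1.0175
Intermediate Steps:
((18 - 108)² - 12638)/(28736 - 24276) = ((-90)² - 12638)/4460 = (8100 - 12638)*(1/4460) = -4538*1/4460 = -2269/2230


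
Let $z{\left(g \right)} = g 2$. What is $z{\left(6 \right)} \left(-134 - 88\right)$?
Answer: $-2664$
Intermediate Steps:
$z{\left(g \right)} = 2 g$
$z{\left(6 \right)} \left(-134 - 88\right) = 2 \cdot 6 \left(-134 - 88\right) = 12 \left(-222\right) = -2664$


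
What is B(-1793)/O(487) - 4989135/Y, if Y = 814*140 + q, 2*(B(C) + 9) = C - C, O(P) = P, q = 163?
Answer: -810245284/18525967 ≈ -43.736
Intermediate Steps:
B(C) = -9 (B(C) = -9 + (C - C)/2 = -9 + (½)*0 = -9 + 0 = -9)
Y = 114123 (Y = 814*140 + 163 = 113960 + 163 = 114123)
B(-1793)/O(487) - 4989135/Y = -9/487 - 4989135/114123 = -9*1/487 - 4989135*1/114123 = -9/487 - 1663045/38041 = -810245284/18525967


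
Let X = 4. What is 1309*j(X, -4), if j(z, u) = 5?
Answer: 6545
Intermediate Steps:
1309*j(X, -4) = 1309*5 = 6545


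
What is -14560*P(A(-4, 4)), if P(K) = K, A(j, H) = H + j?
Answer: 0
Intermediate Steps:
-14560*P(A(-4, 4)) = -14560*(4 - 4) = -14560*0 = 0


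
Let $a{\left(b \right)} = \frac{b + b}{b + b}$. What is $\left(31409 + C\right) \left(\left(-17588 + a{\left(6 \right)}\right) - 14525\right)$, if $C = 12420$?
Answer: $-1407436848$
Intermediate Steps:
$a{\left(b \right)} = 1$ ($a{\left(b \right)} = \frac{2 b}{2 b} = 2 b \frac{1}{2 b} = 1$)
$\left(31409 + C\right) \left(\left(-17588 + a{\left(6 \right)}\right) - 14525\right) = \left(31409 + 12420\right) \left(\left(-17588 + 1\right) - 14525\right) = 43829 \left(-17587 - 14525\right) = 43829 \left(-32112\right) = -1407436848$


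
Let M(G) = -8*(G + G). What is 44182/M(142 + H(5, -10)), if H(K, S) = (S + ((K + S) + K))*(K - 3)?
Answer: -22091/976 ≈ -22.634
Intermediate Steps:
H(K, S) = (-3 + K)*(2*K + 2*S) (H(K, S) = (S + (S + 2*K))*(-3 + K) = (2*K + 2*S)*(-3 + K) = (-3 + K)*(2*K + 2*S))
M(G) = -16*G
44182/M(142 + H(5, -10)) = 44182/((-16*(142 + (-6*5 - 6*(-10) + 2*5**2 + 2*5*(-10))))) = 44182/((-16*(142 + (-30 + 60 + 2*25 - 100)))) = 44182/((-16*(142 + (-30 + 60 + 50 - 100)))) = 44182/((-16*(142 - 20))) = 44182/((-16*122)) = 44182/(-1952) = 44182*(-1/1952) = -22091/976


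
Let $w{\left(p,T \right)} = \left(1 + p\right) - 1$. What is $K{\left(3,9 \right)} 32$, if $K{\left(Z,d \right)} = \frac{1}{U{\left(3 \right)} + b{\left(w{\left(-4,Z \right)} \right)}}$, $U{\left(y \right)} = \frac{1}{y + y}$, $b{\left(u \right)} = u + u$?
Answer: $- \frac{192}{47} \approx -4.0851$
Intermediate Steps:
$w{\left(p,T \right)} = p$
$b{\left(u \right)} = 2 u$
$U{\left(y \right)} = \frac{1}{2 y}$
$K{\left(Z,d \right)} = - \frac{6}{47}$ ($K{\left(Z,d \right)} = \frac{1}{\frac{1}{2 \cdot 3} + 2 \left(-4\right)} = \frac{1}{\frac{1}{2} \cdot \frac{1}{3} - 8} = \frac{1}{\frac{1}{6} - 8} = \frac{1}{- \frac{47}{6}} = - \frac{6}{47}$)
$K{\left(3,9 \right)} 32 = \left(- \frac{6}{47}\right) 32 = - \frac{192}{47}$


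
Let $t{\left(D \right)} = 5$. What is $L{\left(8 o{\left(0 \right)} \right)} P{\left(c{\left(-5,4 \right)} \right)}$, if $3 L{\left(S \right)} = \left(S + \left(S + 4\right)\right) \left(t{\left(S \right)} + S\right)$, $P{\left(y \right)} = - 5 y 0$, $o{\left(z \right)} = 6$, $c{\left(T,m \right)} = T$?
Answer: $0$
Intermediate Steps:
$P{\left(y \right)} = 0$
$L{\left(S \right)} = \frac{\left(4 + 2 S\right) \left(5 + S\right)}{3}$ ($L{\left(S \right)} = \frac{\left(S + \left(S + 4\right)\right) \left(5 + S\right)}{3} = \frac{\left(S + \left(4 + S\right)\right) \left(5 + S\right)}{3} = \frac{\left(4 + 2 S\right) \left(5 + S\right)}{3}$)
$L{\left(8 o{\left(0 \right)} \right)} P{\left(c{\left(-5,4 \right)} \right)} = \left(\frac{20}{3} + \frac{2 \left(8 \cdot 6\right)^{2}}{3} + \frac{14 \cdot 8 \cdot 6}{3}\right) 0 = \left(\frac{20}{3} + \frac{2 \cdot 48^{2}}{3} + \frac{14}{3} \cdot 48\right) 0 = \left(\frac{20}{3} + \frac{2}{3} \cdot 2304 + 224\right) 0 = \left(\frac{20}{3} + 1536 + 224\right) 0 = \frac{5300}{3} \cdot 0 = 0$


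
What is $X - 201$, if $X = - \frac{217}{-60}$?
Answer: $- \frac{11843}{60} \approx -197.38$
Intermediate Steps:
$X = \frac{217}{60}$ ($X = \left(-217\right) \left(- \frac{1}{60}\right) = \frac{217}{60} \approx 3.6167$)
$X - 201 = \frac{217}{60} - 201 = - \frac{11843}{60}$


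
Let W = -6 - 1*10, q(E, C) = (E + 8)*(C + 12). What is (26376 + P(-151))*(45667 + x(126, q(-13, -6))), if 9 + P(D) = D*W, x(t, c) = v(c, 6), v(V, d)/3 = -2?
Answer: 1314260563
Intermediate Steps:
v(V, d) = -6 (v(V, d) = 3*(-2) = -6)
q(E, C) = (8 + E)*(12 + C)
x(t, c) = -6
W = -16 (W = -6 - 10 = -16)
P(D) = -9 - 16*D (P(D) = -9 + D*(-16) = -9 - 16*D)
(26376 + P(-151))*(45667 + x(126, q(-13, -6))) = (26376 + (-9 - 16*(-151)))*(45667 - 6) = (26376 + (-9 + 2416))*45661 = (26376 + 2407)*45661 = 28783*45661 = 1314260563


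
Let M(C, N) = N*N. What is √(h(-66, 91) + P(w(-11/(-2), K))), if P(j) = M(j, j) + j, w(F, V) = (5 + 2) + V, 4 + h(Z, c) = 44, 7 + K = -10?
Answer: √130 ≈ 11.402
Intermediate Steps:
K = -17 (K = -7 - 10 = -17)
h(Z, c) = 40 (h(Z, c) = -4 + 44 = 40)
M(C, N) = N²
w(F, V) = 7 + V
P(j) = j + j² (P(j) = j² + j = j + j²)
√(h(-66, 91) + P(w(-11/(-2), K))) = √(40 + (7 - 17)*(1 + (7 - 17))) = √(40 - 10*(1 - 10)) = √(40 - 10*(-9)) = √(40 + 90) = √130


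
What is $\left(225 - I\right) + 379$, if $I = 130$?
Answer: $474$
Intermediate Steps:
$\left(225 - I\right) + 379 = \left(225 - 130\right) + 379 = 95 + 379 = 474$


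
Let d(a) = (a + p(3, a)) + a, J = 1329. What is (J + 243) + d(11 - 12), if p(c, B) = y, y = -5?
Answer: 1565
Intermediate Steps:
p(c, B) = -5
d(a) = -5 + 2*a (d(a) = (a - 5) + a = (-5 + a) + a = -5 + 2*a)
(J + 243) + d(11 - 12) = (1329 + 243) + (-5 + 2*(11 - 12)) = 1572 + (-5 + 2*(-1)) = 1572 + (-5 - 2) = 1572 - 7 = 1565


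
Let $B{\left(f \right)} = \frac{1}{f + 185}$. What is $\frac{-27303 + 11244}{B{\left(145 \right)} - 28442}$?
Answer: $\frac{5299470}{9385859} \approx 0.56462$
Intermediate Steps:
$B{\left(f \right)} = \frac{1}{185 + f}$
$\frac{-27303 + 11244}{B{\left(145 \right)} - 28442} = \frac{-27303 + 11244}{\frac{1}{185 + 145} - 28442} = - \frac{16059}{\frac{1}{330} - 28442} = - \frac{16059}{- \frac{9385859}{330}} = \left(-16059\right) \left(- \frac{330}{9385859}\right) = \frac{5299470}{9385859}$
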